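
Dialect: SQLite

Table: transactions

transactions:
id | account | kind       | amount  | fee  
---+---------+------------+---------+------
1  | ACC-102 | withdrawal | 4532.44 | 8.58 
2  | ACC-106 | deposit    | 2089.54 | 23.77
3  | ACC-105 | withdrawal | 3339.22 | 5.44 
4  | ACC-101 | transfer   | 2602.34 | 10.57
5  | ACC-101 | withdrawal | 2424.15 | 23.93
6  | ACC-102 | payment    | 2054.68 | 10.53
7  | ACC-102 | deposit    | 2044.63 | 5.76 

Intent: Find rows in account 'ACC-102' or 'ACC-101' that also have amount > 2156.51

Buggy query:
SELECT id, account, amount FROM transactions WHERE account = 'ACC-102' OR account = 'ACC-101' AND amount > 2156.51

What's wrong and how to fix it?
Bug: Without parentheses, AND is evaluated before OR, so the amount filter only applies to the 'ACC-101' branch

Fix: Add parentheses around the OR so the AND applies to both alternatives

Corrected query:
SELECT id, account, amount FROM transactions WHERE (account = 'ACC-102' OR account = 'ACC-101') AND amount > 2156.51

Result:
id | account | amount 
---+---------+--------
1  | ACC-102 | 4532.44
4  | ACC-101 | 2602.34
5  | ACC-101 | 2424.15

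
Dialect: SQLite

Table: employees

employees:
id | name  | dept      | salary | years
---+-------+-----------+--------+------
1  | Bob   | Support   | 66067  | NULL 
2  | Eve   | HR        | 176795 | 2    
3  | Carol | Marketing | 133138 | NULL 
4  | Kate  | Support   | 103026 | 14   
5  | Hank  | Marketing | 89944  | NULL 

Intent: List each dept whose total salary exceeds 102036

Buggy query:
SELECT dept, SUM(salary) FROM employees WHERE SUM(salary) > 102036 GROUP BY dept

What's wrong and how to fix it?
Bug: SUM(salary) is an aggregate, but WHERE filters rows before aggregation

Fix: Move the aggregate condition to a HAVING clause

Corrected query:
SELECT dept, SUM(salary) FROM employees GROUP BY dept HAVING SUM(salary) > 102036

Result:
dept      | SUM(salary)
----------+------------
HR        | 176795     
Marketing | 223082     
Support   | 169093     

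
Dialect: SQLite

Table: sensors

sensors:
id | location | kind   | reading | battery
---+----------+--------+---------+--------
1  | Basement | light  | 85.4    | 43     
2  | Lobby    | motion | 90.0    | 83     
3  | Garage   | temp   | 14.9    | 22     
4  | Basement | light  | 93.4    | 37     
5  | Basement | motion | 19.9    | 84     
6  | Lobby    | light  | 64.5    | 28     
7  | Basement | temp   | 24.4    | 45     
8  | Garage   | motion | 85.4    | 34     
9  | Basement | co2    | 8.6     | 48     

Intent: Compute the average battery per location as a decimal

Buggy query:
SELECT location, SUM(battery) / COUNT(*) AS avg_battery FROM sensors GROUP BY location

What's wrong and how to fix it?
Bug: Both operands are integers, so '/' performs integer division and truncates

Fix: Cast one side to REAL so the division keeps the fractional part

Corrected query:
SELECT location, SUM(battery) * 1.0 / COUNT(*) AS avg_battery FROM sensors GROUP BY location

Result:
location | avg_battery
---------+------------
Basement | 51.4       
Garage   | 28         
Lobby    | 55.5       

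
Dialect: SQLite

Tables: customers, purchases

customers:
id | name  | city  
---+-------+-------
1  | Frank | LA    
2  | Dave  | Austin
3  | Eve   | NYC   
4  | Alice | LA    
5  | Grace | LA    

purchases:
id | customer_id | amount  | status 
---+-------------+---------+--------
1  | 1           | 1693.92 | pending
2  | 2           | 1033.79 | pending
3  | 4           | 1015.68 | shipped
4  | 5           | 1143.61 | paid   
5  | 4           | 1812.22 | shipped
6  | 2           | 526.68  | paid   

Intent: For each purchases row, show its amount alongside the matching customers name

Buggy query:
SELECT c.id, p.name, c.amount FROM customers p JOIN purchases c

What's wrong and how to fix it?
Bug: Missing join condition: each purchases row is matched to all customers rows instead of just its own

Fix: Specify the join condition linking the foreign key to the parent id

Corrected query:
SELECT c.id, p.name, c.amount FROM customers p JOIN purchases c ON c.customer_id = p.id

Result:
id | name  | amount 
---+-------+--------
1  | Frank | 1693.92
2  | Dave  | 1033.79
3  | Alice | 1015.68
4  | Grace | 1143.61
5  | Alice | 1812.22
6  | Dave  | 526.68 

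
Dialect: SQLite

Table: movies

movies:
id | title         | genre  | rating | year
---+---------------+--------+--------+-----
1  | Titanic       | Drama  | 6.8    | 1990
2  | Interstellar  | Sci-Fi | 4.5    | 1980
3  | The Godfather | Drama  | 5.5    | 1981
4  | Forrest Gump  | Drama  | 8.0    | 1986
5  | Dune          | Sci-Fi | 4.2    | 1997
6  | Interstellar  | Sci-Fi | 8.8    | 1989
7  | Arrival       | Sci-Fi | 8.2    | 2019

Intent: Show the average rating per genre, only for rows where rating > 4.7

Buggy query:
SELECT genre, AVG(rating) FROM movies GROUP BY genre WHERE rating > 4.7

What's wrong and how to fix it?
Bug: Row-level WHERE must come before GROUP BY in the clause order

Fix: Place WHERE between FROM and GROUP BY

Corrected query:
SELECT genre, AVG(rating) FROM movies WHERE rating > 4.7 GROUP BY genre

Result:
genre  | AVG(rating)
-------+------------
Drama  | 6.766667   
Sci-Fi | 8.5        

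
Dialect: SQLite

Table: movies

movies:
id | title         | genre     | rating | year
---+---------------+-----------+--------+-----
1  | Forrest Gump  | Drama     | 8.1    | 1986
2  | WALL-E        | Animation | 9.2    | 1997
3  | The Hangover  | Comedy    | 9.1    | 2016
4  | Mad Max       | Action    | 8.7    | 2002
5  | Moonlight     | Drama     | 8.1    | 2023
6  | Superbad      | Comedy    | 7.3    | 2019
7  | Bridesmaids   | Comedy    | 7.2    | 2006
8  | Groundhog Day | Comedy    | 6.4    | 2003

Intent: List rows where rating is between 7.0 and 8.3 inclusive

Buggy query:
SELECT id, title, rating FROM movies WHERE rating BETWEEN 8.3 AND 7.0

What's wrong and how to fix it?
Bug: BETWEEN expects the lower bound first; with 8.3 AND 7.0 the range is empty

Fix: Swap the bounds so the smaller value comes first

Corrected query:
SELECT id, title, rating FROM movies WHERE rating BETWEEN 7.0 AND 8.3

Result:
id | title        | rating
---+--------------+-------
1  | Forrest Gump | 8.1   
5  | Moonlight    | 8.1   
6  | Superbad     | 7.3   
7  | Bridesmaids  | 7.2   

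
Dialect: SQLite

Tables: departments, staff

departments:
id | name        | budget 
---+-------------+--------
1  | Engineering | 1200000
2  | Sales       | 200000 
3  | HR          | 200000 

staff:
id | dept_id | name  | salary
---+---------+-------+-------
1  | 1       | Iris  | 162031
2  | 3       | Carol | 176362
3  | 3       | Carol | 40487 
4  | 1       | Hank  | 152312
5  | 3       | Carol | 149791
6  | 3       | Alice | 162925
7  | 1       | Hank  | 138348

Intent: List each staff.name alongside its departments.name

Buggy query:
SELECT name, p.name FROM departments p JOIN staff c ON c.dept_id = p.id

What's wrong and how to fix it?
Bug: 'name' exists in both joined tables, so the database can't tell which one is meant

Fix: Prefix ambiguous columns with the table alias

Corrected query:
SELECT c.name, p.name FROM departments p JOIN staff c ON c.dept_id = p.id

Result:
name  | name       
------+------------
Iris  | Engineering
Carol | HR         
Carol | HR         
Hank  | Engineering
Carol | HR         
Alice | HR         
Hank  | Engineering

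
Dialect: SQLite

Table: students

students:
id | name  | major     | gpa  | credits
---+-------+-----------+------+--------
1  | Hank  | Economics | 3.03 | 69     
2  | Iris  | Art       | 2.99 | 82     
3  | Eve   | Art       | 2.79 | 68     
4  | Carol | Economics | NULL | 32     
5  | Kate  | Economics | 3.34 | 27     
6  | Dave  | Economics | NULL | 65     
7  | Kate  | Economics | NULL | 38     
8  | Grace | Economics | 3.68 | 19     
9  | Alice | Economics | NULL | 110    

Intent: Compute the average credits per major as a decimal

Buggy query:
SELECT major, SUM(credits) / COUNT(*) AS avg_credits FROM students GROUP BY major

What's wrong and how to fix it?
Bug: SUM(credits) and COUNT(*) are both integers; the division truncates the fractional part

Fix: Multiply by 1.0 (or CAST to REAL) to force floating-point division

Corrected query:
SELECT major, SUM(credits) * 1.0 / COUNT(*) AS avg_credits FROM students GROUP BY major

Result:
major     | avg_credits
----------+------------
Art       | 75         
Economics | 51.428571  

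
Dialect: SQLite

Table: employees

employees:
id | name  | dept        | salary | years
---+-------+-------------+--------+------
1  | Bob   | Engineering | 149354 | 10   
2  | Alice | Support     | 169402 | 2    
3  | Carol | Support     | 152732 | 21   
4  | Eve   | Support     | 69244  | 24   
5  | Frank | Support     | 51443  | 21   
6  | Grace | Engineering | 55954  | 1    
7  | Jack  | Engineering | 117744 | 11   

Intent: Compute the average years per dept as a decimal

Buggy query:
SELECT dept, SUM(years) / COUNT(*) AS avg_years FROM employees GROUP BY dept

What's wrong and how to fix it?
Bug: Both operands are integers, so '/' performs integer division and truncates

Fix: Cast one side to REAL so the division keeps the fractional part

Corrected query:
SELECT dept, SUM(years) * 1.0 / COUNT(*) AS avg_years FROM employees GROUP BY dept

Result:
dept        | avg_years
------------+----------
Engineering | 7.333333 
Support     | 17       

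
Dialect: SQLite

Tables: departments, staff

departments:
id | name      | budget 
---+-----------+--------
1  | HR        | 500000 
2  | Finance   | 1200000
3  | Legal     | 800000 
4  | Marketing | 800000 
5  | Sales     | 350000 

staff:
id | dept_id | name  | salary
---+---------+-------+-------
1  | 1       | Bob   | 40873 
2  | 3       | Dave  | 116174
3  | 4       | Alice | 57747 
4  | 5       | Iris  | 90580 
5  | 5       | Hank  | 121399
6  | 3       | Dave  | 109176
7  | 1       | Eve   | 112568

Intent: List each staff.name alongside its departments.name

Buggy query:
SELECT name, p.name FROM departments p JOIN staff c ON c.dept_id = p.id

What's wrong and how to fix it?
Bug: 'name' exists in both joined tables, so the database can't tell which one is meant

Fix: Qualify the column with its table alias (c.name)

Corrected query:
SELECT c.name, p.name FROM departments p JOIN staff c ON c.dept_id = p.id

Result:
name  | name     
------+----------
Bob   | HR       
Dave  | Legal    
Alice | Marketing
Iris  | Sales    
Hank  | Sales    
Dave  | Legal    
Eve   | HR       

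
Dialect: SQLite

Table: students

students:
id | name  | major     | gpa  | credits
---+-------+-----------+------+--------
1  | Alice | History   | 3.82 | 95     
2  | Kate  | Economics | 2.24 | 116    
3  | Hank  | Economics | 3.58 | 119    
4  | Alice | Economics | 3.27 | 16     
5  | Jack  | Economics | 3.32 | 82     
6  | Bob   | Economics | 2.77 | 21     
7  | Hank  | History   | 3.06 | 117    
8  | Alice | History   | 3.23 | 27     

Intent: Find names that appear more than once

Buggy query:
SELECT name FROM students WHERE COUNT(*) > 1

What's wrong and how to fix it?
Bug: COUNT(*) is an aggregate and cannot be used in WHERE

Fix: GROUP BY name, then filter groups with HAVING COUNT(*) > 1

Corrected query:
SELECT name FROM students GROUP BY name HAVING COUNT(*) > 1

Result:
name 
-----
Alice
Hank 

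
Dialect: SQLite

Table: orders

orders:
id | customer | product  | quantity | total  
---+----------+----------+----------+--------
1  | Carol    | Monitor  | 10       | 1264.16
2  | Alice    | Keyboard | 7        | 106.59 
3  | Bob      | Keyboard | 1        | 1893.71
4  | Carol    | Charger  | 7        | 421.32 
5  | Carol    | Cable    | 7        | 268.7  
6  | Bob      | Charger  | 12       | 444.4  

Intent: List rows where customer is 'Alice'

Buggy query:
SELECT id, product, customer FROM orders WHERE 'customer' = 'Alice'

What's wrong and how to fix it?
Bug: 'customer' in single quotes is a string literal, not the column; the comparison is literal-vs-literal and never true

Fix: Remove the quotes around the column name (or use double quotes for an identifier)

Corrected query:
SELECT id, product, customer FROM orders WHERE customer = 'Alice'

Result:
id | product  | customer
---+----------+---------
2  | Keyboard | Alice   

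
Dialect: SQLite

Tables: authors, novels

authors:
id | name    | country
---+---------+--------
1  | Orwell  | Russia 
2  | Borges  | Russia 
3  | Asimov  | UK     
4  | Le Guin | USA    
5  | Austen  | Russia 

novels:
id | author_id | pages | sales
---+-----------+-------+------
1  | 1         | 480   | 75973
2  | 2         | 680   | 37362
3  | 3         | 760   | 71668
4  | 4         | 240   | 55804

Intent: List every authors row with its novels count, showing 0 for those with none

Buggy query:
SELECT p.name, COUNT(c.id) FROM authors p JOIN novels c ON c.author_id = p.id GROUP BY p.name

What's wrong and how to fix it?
Bug: An inner join excludes parents with zero children

Fix: Switch to LEFT JOIN to retain unmatched parent rows

Corrected query:
SELECT p.name, COUNT(c.id) FROM authors p LEFT JOIN novels c ON c.author_id = p.id GROUP BY p.name

Result:
name    | COUNT(c.id)
--------+------------
Asimov  | 1          
Austen  | 0          
Borges  | 1          
Le Guin | 1          
Orwell  | 1          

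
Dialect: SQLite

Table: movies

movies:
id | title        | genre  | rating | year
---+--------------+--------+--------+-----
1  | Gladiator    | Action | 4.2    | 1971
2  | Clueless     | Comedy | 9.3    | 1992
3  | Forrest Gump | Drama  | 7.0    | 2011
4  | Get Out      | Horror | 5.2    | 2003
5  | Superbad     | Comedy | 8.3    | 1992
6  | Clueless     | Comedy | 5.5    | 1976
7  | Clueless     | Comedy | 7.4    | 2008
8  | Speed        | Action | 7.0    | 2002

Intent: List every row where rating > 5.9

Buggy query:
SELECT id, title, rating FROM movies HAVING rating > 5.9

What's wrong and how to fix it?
Bug: This is a non-aggregate query (no GROUP BY, no aggregates), so in SQLite the HAVING clause is invalid here; a row-level condition belongs in WHERE

Fix: Use WHERE for row-level filtering

Corrected query:
SELECT id, title, rating FROM movies WHERE rating > 5.9

Result:
id | title        | rating
---+--------------+-------
2  | Clueless     | 9.3   
3  | Forrest Gump | 7     
5  | Superbad     | 8.3   
7  | Clueless     | 7.4   
8  | Speed        | 7     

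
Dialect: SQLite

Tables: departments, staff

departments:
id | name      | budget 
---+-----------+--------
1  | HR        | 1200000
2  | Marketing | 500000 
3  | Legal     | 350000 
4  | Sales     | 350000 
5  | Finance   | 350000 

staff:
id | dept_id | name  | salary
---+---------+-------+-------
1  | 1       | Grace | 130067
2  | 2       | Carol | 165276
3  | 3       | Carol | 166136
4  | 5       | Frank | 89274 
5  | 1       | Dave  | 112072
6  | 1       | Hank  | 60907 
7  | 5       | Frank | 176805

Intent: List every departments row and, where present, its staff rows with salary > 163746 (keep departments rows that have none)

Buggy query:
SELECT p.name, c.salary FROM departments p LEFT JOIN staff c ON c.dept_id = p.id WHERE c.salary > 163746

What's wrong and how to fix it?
Bug: Filtering c.salary in WHERE discards the NULL rows produced by LEFT JOIN, turning it into an inner join

Fix: Move the right-table condition into the ON clause so unmatched parents are kept

Corrected query:
SELECT p.name, c.salary FROM departments p LEFT JOIN staff c ON c.dept_id = p.id AND c.salary > 163746

Result:
name      | salary
----------+-------
HR        | NULL  
Marketing | 165276
Legal     | 166136
Sales     | NULL  
Finance   | 176805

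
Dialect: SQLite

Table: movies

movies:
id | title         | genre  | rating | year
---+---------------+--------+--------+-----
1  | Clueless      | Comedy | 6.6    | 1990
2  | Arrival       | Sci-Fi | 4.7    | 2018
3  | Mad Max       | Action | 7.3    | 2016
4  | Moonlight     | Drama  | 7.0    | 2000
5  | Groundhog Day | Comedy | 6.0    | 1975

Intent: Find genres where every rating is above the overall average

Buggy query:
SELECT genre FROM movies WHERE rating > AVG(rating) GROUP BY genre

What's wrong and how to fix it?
Bug: WHERE evaluates per row before aggregation, so AVG() is unavailable

Fix: Compute the overall average in a scalar subquery and compare each group's MIN against it in HAVING

Corrected query:
SELECT genre FROM movies GROUP BY genre HAVING MIN(rating) > (SELECT AVG(rating) FROM movies)

Result:
genre 
------
Action
Drama 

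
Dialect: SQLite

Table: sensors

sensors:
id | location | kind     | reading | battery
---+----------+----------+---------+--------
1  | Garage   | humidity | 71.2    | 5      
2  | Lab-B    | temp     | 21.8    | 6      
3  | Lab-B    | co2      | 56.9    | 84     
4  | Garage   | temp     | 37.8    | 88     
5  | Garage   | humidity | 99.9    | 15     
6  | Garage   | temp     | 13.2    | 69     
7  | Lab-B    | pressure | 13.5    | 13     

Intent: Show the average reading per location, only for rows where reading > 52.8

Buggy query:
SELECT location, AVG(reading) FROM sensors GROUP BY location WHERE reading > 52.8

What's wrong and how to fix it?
Bug: Row-level WHERE must come before GROUP BY in the clause order

Fix: Move the WHERE clause before GROUP BY

Corrected query:
SELECT location, AVG(reading) FROM sensors WHERE reading > 52.8 GROUP BY location

Result:
location | AVG(reading)
---------+-------------
Garage   | 85.55       
Lab-B    | 56.9        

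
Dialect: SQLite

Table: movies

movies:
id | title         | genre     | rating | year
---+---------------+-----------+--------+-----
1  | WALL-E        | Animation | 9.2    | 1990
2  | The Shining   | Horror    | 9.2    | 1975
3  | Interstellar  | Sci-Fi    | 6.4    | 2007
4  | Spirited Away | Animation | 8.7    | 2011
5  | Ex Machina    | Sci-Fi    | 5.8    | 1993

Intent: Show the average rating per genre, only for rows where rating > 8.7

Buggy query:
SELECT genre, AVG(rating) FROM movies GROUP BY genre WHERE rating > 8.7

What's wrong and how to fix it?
Bug: Row-level WHERE must come before GROUP BY in the clause order

Fix: Move the WHERE clause before GROUP BY

Corrected query:
SELECT genre, AVG(rating) FROM movies WHERE rating > 8.7 GROUP BY genre

Result:
genre     | AVG(rating)
----------+------------
Animation | 9.2        
Horror    | 9.2        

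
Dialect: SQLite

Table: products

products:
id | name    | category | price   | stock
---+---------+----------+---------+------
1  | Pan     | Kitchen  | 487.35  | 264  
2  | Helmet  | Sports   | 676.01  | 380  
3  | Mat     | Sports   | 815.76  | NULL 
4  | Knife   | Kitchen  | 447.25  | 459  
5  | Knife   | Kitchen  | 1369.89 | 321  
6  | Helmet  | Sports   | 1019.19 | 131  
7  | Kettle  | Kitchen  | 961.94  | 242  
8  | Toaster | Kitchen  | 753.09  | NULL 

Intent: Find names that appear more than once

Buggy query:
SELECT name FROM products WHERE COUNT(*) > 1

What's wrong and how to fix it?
Bug: WHERE can't reference COUNT(*); aggregates are computed after WHERE

Fix: GROUP BY name, then filter groups with HAVING COUNT(*) > 1

Corrected query:
SELECT name FROM products GROUP BY name HAVING COUNT(*) > 1

Result:
name  
------
Helmet
Knife 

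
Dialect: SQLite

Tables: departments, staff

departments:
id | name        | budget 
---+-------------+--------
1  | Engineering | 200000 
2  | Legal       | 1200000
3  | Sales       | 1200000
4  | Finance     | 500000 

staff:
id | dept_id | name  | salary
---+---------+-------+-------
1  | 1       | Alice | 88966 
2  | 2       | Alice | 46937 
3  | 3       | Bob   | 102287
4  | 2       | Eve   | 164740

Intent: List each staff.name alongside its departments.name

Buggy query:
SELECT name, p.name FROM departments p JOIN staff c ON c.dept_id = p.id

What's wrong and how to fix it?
Bug: Both tables have a 'name' column; the unqualified reference is ambiguous

Fix: Prefix ambiguous columns with the table alias

Corrected query:
SELECT c.name, p.name FROM departments p JOIN staff c ON c.dept_id = p.id

Result:
name  | name       
------+------------
Alice | Engineering
Alice | Legal      
Bob   | Sales      
Eve   | Legal      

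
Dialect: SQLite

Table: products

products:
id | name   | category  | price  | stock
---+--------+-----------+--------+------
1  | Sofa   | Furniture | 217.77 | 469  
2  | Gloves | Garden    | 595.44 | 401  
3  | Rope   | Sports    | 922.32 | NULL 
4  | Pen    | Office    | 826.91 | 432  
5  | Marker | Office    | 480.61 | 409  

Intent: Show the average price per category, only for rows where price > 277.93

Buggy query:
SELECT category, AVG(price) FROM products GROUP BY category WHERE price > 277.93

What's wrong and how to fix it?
Bug: Row-level WHERE must come before GROUP BY in the clause order

Fix: Move the WHERE clause before GROUP BY

Corrected query:
SELECT category, AVG(price) FROM products WHERE price > 277.93 GROUP BY category

Result:
category | AVG(price)
---------+-----------
Garden   | 595.44    
Office   | 653.76    
Sports   | 922.32    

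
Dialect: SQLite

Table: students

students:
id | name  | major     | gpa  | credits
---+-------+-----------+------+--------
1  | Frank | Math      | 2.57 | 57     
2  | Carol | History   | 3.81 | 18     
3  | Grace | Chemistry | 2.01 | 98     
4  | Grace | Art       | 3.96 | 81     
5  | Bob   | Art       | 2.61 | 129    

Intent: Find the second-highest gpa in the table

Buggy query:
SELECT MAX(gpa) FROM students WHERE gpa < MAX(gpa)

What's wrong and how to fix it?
Bug: MAX(gpa) on the right of the comparison is an aggregate-in-WHERE error

Fix: Put the inner MAX in a scalar subquery

Corrected query:
SELECT MAX(gpa) FROM students WHERE gpa < (SELECT MAX(gpa) FROM students)

Result:
MAX(gpa)
--------
3.81    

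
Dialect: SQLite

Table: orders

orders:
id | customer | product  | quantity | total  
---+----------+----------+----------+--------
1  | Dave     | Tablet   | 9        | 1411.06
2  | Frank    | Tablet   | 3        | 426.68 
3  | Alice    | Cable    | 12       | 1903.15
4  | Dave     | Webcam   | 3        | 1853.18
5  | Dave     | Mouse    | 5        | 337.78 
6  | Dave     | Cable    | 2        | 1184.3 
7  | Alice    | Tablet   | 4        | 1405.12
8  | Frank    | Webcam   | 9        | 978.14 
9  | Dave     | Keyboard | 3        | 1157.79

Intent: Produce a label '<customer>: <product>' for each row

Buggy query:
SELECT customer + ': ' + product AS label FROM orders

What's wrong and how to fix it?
Bug: '+' is numeric addition; on text columns SQLite converts them to 0 instead of concatenating

Fix: Replace + with || to concatenate text

Corrected query:
SELECT customer || ': ' || product AS label FROM orders

Result:
label         
--------------
Dave: Tablet  
Frank: Tablet 
Alice: Cable  
Dave: Webcam  
Dave: Mouse   
Dave: Cable   
Alice: Tablet 
Frank: Webcam 
Dave: Keyboard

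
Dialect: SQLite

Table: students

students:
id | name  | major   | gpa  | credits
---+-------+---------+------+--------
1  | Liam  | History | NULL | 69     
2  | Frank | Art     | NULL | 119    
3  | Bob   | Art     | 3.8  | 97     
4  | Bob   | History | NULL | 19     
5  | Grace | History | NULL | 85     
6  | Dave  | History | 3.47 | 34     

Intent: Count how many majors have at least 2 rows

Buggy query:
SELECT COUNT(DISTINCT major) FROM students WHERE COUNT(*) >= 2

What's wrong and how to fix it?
Bug: WHERE filters individual rows, not groups, so a group-level COUNT is invalid there

Fix: Group first with HAVING COUNT(*) >= 2, then COUNT the resulting groups

Corrected query:
SELECT COUNT(*) FROM (SELECT major FROM students GROUP BY major HAVING COUNT(*) >= 2)

Result:
COUNT(*)
--------
2       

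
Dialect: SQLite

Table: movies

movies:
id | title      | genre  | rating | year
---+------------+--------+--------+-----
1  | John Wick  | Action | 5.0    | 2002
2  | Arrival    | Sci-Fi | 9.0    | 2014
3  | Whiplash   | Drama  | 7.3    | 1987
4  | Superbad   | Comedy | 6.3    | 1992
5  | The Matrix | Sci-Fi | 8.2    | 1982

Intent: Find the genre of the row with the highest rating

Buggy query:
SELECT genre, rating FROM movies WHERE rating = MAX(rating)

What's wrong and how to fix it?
Bug: WHERE is evaluated per row; an aggregate over the whole table isn't defined there

Fix: Use a subquery: WHERE rating = (SELECT MAX(rating) FROM movies)

Corrected query:
SELECT genre, rating FROM movies WHERE rating = (SELECT MAX(rating) FROM movies)

Result:
genre  | rating
-------+-------
Sci-Fi | 9     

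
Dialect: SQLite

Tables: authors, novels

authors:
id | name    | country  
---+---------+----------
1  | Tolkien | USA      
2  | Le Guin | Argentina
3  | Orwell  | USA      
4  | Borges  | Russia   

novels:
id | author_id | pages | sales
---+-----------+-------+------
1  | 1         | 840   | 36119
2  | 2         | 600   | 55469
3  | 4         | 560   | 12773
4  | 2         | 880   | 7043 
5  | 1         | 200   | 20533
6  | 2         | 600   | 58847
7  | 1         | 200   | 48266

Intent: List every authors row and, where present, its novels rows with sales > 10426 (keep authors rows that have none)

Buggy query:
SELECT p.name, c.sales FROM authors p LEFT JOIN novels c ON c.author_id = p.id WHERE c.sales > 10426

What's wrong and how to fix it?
Bug: Filtering c.sales in WHERE discards the NULL rows produced by LEFT JOIN, turning it into an inner join

Fix: Move the right-table condition into the ON clause so unmatched parents are kept

Corrected query:
SELECT p.name, c.sales FROM authors p LEFT JOIN novels c ON c.author_id = p.id AND c.sales > 10426

Result:
name    | sales
--------+------
Tolkien | 20533
Tolkien | 36119
Tolkien | 48266
Le Guin | 55469
Le Guin | 58847
Orwell  | NULL 
Borges  | 12773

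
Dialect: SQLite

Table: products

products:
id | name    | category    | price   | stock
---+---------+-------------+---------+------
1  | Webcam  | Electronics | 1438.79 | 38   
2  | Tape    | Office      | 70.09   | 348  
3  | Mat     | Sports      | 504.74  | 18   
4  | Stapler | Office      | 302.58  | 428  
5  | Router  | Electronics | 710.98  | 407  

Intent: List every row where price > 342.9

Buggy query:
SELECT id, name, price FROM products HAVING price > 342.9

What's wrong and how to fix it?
Bug: HAVING filters the output of aggregation, but this query has no GROUP BY and no aggregate functions, so SQLite rejects it (HAVING clause on a non-aggregate query); the condition here is per row

Fix: Replace HAVING with WHERE since the condition applies to individual rows

Corrected query:
SELECT id, name, price FROM products WHERE price > 342.9

Result:
id | name   | price  
---+--------+--------
1  | Webcam | 1438.79
3  | Mat    | 504.74 
5  | Router | 710.98 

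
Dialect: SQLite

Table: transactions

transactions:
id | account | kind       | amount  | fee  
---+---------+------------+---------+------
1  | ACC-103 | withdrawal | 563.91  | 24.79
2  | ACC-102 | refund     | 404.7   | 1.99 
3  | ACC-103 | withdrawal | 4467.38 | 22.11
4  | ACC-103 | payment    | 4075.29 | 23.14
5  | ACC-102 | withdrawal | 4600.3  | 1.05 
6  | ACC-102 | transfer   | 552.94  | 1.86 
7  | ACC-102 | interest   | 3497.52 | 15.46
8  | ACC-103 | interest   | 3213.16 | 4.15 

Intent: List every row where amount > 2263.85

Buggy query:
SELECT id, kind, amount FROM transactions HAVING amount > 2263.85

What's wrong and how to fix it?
Bug: HAVING filters the output of aggregation, but this query has no GROUP BY and no aggregate functions, so SQLite rejects it (HAVING clause on a non-aggregate query); the condition here is per row

Fix: Use WHERE for row-level filtering

Corrected query:
SELECT id, kind, amount FROM transactions WHERE amount > 2263.85

Result:
id | kind       | amount 
---+------------+--------
3  | withdrawal | 4467.38
4  | payment    | 4075.29
5  | withdrawal | 4600.3 
7  | interest   | 3497.52
8  | interest   | 3213.16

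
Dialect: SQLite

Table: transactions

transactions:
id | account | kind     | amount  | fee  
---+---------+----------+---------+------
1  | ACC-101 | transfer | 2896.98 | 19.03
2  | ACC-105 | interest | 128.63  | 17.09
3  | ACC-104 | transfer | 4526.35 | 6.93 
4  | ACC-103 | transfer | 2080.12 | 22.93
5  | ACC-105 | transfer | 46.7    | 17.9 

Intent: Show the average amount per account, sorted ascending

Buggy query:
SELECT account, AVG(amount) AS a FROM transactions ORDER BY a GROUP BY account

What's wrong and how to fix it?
Bug: ORDER BY appears before GROUP BY; SQL clause order requires GROUP BY first

Fix: Move ORDER BY to the end, after GROUP BY

Corrected query:
SELECT account, AVG(amount) AS a FROM transactions GROUP BY account ORDER BY a

Result:
account | a      
--------+--------
ACC-105 | 87.665 
ACC-103 | 2080.12
ACC-101 | 2896.98
ACC-104 | 4526.35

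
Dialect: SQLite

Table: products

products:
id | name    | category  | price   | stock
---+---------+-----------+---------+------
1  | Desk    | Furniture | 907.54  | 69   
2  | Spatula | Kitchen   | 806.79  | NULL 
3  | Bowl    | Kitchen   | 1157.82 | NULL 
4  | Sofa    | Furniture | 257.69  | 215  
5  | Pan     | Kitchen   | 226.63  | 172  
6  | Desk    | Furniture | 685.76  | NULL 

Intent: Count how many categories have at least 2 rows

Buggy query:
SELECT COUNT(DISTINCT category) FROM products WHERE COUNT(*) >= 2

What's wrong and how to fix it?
Bug: COUNT(*) cannot appear in WHERE; the per-group count doesn't exist yet

Fix: Group first with HAVING COUNT(*) >= 2, then COUNT the resulting groups

Corrected query:
SELECT COUNT(*) FROM (SELECT category FROM products GROUP BY category HAVING COUNT(*) >= 2)

Result:
COUNT(*)
--------
2       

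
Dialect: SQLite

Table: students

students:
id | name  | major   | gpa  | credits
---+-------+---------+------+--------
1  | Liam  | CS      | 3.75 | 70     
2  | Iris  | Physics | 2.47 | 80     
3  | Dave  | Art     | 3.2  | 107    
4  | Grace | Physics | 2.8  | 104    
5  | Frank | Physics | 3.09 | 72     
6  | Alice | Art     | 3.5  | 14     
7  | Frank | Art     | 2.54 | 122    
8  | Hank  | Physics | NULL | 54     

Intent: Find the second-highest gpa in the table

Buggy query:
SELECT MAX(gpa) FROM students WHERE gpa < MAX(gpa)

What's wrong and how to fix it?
Bug: The inner MAX is an aggregate inside WHERE, which is not allowed

Fix: Put the inner MAX in a scalar subquery

Corrected query:
SELECT MAX(gpa) FROM students WHERE gpa < (SELECT MAX(gpa) FROM students)

Result:
MAX(gpa)
--------
3.5     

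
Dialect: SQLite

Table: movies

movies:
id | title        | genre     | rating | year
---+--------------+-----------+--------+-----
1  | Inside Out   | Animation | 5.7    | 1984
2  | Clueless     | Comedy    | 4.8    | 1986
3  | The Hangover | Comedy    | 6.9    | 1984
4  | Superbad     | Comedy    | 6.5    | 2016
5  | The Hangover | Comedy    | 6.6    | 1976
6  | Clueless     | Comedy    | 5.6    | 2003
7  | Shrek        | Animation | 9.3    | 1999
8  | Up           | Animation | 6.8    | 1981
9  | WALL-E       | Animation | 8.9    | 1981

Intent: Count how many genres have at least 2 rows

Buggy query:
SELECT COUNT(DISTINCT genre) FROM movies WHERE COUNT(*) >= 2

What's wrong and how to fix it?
Bug: WHERE filters individual rows, not groups, so a group-level COUNT is invalid there

Fix: Group first with HAVING COUNT(*) >= 2, then COUNT the resulting groups

Corrected query:
SELECT COUNT(*) FROM (SELECT genre FROM movies GROUP BY genre HAVING COUNT(*) >= 2)

Result:
COUNT(*)
--------
2       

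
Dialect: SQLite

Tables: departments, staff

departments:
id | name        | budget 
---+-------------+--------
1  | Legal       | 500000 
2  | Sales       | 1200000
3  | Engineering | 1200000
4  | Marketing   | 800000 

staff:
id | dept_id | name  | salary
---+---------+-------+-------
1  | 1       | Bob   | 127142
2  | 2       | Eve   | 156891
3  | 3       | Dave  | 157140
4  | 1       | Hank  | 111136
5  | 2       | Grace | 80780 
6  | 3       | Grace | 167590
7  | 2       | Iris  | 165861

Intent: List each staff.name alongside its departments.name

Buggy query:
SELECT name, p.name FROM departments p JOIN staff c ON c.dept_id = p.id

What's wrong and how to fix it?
Bug: 'name' exists in both joined tables, so the database can't tell which one is meant

Fix: Qualify the column with its table alias (c.name)

Corrected query:
SELECT c.name, p.name FROM departments p JOIN staff c ON c.dept_id = p.id

Result:
name  | name       
------+------------
Bob   | Legal      
Eve   | Sales      
Dave  | Engineering
Hank  | Legal      
Grace | Sales      
Grace | Engineering
Iris  | Sales      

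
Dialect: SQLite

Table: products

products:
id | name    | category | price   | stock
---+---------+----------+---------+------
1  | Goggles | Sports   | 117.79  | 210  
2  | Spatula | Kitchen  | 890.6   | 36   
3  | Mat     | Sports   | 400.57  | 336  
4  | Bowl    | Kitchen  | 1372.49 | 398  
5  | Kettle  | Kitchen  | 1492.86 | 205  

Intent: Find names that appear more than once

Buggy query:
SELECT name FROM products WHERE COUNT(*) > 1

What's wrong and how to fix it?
Bug: WHERE can't reference COUNT(*); aggregates are computed after WHERE

Fix: Group first, then use HAVING for the count condition

Corrected query:
SELECT name FROM products GROUP BY name HAVING COUNT(*) > 1

Result:
(no rows)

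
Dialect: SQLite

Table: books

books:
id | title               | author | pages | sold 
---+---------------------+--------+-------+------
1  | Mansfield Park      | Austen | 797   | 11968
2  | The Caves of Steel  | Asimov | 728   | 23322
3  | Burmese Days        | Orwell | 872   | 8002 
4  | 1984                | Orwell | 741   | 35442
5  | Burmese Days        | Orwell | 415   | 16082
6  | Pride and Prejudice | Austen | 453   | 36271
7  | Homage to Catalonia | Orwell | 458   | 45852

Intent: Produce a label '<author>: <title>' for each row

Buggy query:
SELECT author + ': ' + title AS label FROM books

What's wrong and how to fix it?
Bug: SQLite uses || for string concatenation; + coerces text to numbers (yielding 0)

Fix: Use the || operator for string concatenation

Corrected query:
SELECT author || ': ' || title AS label FROM books

Result:
label                      
---------------------------
Austen: Mansfield Park     
Asimov: The Caves of Steel 
Orwell: Burmese Days       
Orwell: 1984               
Orwell: Burmese Days       
Austen: Pride and Prejudice
Orwell: Homage to Catalonia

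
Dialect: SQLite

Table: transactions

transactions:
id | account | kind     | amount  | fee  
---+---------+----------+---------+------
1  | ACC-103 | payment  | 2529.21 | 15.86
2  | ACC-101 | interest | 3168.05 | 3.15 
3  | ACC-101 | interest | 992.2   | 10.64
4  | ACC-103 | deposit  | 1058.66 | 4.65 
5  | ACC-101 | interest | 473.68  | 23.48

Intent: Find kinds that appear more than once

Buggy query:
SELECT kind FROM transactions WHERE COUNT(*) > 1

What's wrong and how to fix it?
Bug: WHERE can't reference COUNT(*); aggregates are computed after WHERE

Fix: GROUP BY kind, then filter groups with HAVING COUNT(*) > 1

Corrected query:
SELECT kind FROM transactions GROUP BY kind HAVING COUNT(*) > 1

Result:
kind    
--------
interest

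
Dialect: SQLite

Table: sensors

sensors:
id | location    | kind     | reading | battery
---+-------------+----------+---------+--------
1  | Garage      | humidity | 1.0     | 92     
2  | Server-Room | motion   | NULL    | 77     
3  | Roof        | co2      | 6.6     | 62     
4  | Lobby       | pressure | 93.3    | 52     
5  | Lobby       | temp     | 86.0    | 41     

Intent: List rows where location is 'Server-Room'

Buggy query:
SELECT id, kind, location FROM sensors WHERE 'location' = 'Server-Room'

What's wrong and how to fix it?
Bug: Single quotes denote string literals in SQL; the column name is being compared as a constant string

Fix: Reference the column as location without single quotes

Corrected query:
SELECT id, kind, location FROM sensors WHERE location = 'Server-Room'

Result:
id | kind   | location   
---+--------+------------
2  | motion | Server-Room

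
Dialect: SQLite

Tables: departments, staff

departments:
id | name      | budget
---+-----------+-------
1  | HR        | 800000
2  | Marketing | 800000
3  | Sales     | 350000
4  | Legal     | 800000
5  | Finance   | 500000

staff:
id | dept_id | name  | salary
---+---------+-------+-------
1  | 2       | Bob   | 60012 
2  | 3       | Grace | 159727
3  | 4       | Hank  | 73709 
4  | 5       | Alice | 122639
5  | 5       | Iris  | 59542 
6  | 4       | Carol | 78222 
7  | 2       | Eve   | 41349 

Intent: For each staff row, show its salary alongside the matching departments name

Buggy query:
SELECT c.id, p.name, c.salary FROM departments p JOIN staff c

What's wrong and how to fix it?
Bug: JOIN with no ON clause produces a cartesian product; every staff row pairs with every departments row

Fix: Specify the join condition linking the foreign key to the parent id

Corrected query:
SELECT c.id, p.name, c.salary FROM departments p JOIN staff c ON c.dept_id = p.id

Result:
id | name      | salary
---+-----------+-------
1  | Marketing | 60012 
2  | Sales     | 159727
3  | Legal     | 73709 
4  | Finance   | 122639
5  | Finance   | 59542 
6  | Legal     | 78222 
7  | Marketing | 41349 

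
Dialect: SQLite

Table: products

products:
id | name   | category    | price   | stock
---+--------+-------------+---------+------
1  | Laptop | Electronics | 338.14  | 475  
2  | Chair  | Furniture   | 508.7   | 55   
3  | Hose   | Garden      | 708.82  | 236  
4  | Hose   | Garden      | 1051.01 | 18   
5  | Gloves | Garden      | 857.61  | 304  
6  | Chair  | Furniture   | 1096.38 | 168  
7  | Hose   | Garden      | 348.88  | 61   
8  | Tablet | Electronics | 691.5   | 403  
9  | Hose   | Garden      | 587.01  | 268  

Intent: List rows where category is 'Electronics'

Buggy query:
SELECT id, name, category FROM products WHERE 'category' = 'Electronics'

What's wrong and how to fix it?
Bug: Single quotes denote string literals in SQL; the column name is being compared as a constant string

Fix: Remove the quotes around the column name (or use double quotes for an identifier)

Corrected query:
SELECT id, name, category FROM products WHERE category = 'Electronics'

Result:
id | name   | category   
---+--------+------------
1  | Laptop | Electronics
8  | Tablet | Electronics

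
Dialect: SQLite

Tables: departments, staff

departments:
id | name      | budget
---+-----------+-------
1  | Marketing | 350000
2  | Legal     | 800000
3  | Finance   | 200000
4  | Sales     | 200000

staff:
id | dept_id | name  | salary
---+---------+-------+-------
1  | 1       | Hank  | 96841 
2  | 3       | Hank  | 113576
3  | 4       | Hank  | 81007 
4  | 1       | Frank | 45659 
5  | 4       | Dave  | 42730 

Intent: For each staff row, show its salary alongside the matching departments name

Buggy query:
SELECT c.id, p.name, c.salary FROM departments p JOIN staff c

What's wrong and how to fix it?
Bug: JOIN with no ON clause produces a cartesian product; every staff row pairs with every departments row

Fix: Specify the join condition linking the foreign key to the parent id

Corrected query:
SELECT c.id, p.name, c.salary FROM departments p JOIN staff c ON c.dept_id = p.id

Result:
id | name      | salary
---+-----------+-------
1  | Marketing | 96841 
2  | Finance   | 113576
3  | Sales     | 81007 
4  | Marketing | 45659 
5  | Sales     | 42730 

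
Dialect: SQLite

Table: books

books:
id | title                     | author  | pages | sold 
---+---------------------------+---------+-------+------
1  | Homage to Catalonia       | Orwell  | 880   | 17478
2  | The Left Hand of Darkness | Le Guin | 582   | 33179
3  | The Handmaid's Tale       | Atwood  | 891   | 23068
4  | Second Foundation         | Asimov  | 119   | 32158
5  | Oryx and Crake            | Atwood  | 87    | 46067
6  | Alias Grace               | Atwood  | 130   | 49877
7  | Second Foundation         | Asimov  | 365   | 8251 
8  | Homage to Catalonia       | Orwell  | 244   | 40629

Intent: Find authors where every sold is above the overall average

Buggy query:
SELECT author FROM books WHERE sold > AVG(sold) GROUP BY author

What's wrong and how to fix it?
Bug: WHERE evaluates per row before aggregation, so AVG() is unavailable

Fix: Compute the overall average in a scalar subquery and compare each group's MIN against it in HAVING

Corrected query:
SELECT author FROM books GROUP BY author HAVING MIN(sold) > (SELECT AVG(sold) FROM books)

Result:
author 
-------
Le Guin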